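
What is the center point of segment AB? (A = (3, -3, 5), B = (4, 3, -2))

M = ((x₁+x₂)/2, (y₁+y₂)/2, (z₁+z₂)/2)
  = ((3 + 4)/2, (-3 + 3)/2, (5 - 2)/2)
  = (7/2, 0/2, 3/2)
  = (3.5, 0, 1.5)

(3.5, 0, 1.5)


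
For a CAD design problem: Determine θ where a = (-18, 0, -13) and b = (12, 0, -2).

a·b = (-18)·12 + 0·0 + (-13)·(-2) = -216 + 0 + 26 = -190
|a| = √((-18)² + 0² + (-13)²) = √493 ≈ 22.2
|b| = √(12² + 0² + (-2)²) = √148 ≈ 12.17
cos θ = (a·b)/(|a||b|) = -190/(22.2·12.17) ≈ -0.7034
θ = arccos(-0.7034) ≈ 134.7°

134.7°


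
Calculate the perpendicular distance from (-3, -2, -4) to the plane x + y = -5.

distance = |a·x₀ + b·y₀ + c·z₀ - d| / √(a² + b² + c²)
  = |1·(-3) + 1·(-2) + 0·(-4) - (-5)| / √(1² + 1² + 0²)
  = |-3 - 2 + 0 + 5| / √(1 + 1 + 0)
  = |0| / √2
  = 0 / 1.414
  ≈ 0

0


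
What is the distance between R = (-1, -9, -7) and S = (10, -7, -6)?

d = √[(x₂-x₁)² + (y₂-y₁)² + (z₂-z₁)²]
  = √[11² + 2² + 1²]
  = √[121 + 4 + 1]
  = √126
  ≈ 11.22

11.22


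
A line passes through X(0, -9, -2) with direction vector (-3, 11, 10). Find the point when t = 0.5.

P(t) = X + t·d
  = (0 + (-3)·0.5, -9 + 11·0.5, -2 + 10·0.5)
  = (0 - 1.5, -9 + 5.5, -2 + 5)
  = (-1.5, -3.5, 3)

(-1.5, -3.5, 3)


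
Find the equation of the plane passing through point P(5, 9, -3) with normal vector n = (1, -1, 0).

The plane through P with normal n = (a, b, c) satisfies n·(r - P) = 0,
i.e. ax + by + cz = a·x₀ + b·y₀ + c·z₀.
d = 1·5 + (-1)·9 + 0·(-3)
  = 5 - 9 + 0
  = -4
Equation: x - y = -4

x - y = -4


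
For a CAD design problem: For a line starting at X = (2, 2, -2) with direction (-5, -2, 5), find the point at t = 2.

P(t) = X + t·d
  = (2 + (-5)·2, 2 + (-2)·2, -2 + 5·2)
  = (2 - 10, 2 - 4, -2 + 10)
  = (-8, -2, 8)

(-8, -2, 8)


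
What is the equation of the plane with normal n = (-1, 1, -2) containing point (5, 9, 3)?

The plane through P with normal n = (a, b, c) satisfies n·(r - P) = 0,
i.e. ax + by + cz = a·x₀ + b·y₀ + c·z₀.
d = (-1)·5 + 1·9 + (-2)·3
  = -5 + 9 - 6
  = -2
Equation: -x + y - 2z = -2

-x + y - 2z = -2


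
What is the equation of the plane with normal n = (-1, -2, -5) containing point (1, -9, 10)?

The plane through P with normal n = (a, b, c) satisfies n·(r - P) = 0,
i.e. ax + by + cz = a·x₀ + b·y₀ + c·z₀.
d = (-1)·1 + (-2)·(-9) + (-5)·10
  = -1 + 18 - 50
  = -33
Equation: -x - 2y - 5z = -33

-x - 2y - 5z = -33


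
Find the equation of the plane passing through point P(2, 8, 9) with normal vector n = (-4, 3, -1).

The plane through P with normal n = (a, b, c) satisfies n·(r - P) = 0,
i.e. ax + by + cz = a·x₀ + b·y₀ + c·z₀.
d = (-4)·2 + 3·8 + (-1)·9
  = -8 + 24 - 9
  = 7
Equation: -4x + 3y - z = 7

-4x + 3y - z = 7


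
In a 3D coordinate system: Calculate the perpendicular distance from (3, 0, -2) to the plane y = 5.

distance = |a·x₀ + b·y₀ + c·z₀ - d| / √(a² + b² + c²)
  = |0·3 + 1·0 + 0·(-2) - 5| / √(0² + 1² + 0²)
  = |0 + 0 + 0 - 5| / √(0 + 1 + 0)
  = |-5| / √1
  = 5 / 1
  ≈ 5

5


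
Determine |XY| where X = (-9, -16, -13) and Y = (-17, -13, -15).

d = √[(x₂-x₁)² + (y₂-y₁)² + (z₂-z₁)²]
  = √[(-8)² + 3² + (-2)²]
  = √[64 + 9 + 4]
  = √77
  ≈ 8.775

8.775


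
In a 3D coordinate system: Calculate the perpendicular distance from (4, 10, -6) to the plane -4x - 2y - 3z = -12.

distance = |a·x₀ + b·y₀ + c·z₀ - d| / √(a² + b² + c²)
  = |(-4)·4 + (-2)·10 + (-3)·(-6) - (-12)| / √((-4)² + (-2)² + (-3)²)
  = |-16 - 20 + 18 + 12| / √(16 + 4 + 9)
  = |-6| / √29
  = 6 / 5.385
  ≈ 1.114

1.114


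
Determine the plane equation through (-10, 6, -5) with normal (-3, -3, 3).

The plane through P with normal n = (a, b, c) satisfies n·(r - P) = 0,
i.e. ax + by + cz = a·x₀ + b·y₀ + c·z₀.
d = (-3)·(-10) + (-3)·6 + 3·(-5)
  = 30 - 18 - 15
  = -3
Equation: -3x - 3y + 3z = -3

-3x - 3y + 3z = -3


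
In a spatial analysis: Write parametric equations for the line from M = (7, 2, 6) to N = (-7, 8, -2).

Direction vector d = N - M = (-7 - 7, 8 - 2, -2 - 6) = (-14, 6, -8)
Parametric form r = M + t·d:
x = 7 - 14t, y = 2 + 6t, z = 6 - 8t

x = 7 - 14t, y = 2 + 6t, z = 6 - 8t


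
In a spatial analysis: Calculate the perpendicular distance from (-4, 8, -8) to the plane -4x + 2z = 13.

distance = |a·x₀ + b·y₀ + c·z₀ - d| / √(a² + b² + c²)
  = |(-4)·(-4) + 0·8 + 2·(-8) - 13| / √((-4)² + 0² + 2²)
  = |16 + 0 - 16 - 13| / √(16 + 0 + 4)
  = |-13| / √20
  = 13 / 4.472
  ≈ 2.907

2.907


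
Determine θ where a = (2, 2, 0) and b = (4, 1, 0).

a·b = 2·4 + 2·1 + 0·0 = 8 + 2 + 0 = 10
|a| = √(2² + 2² + 0²) = √8 ≈ 2.828
|b| = √(4² + 1² + 0²) = √17 ≈ 4.123
cos θ = (a·b)/(|a||b|) = 10/(2.828·4.123) ≈ 0.8575
θ = arccos(0.8575) ≈ 30.96°

30.96°


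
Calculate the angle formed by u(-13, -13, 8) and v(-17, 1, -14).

u·v = (-13)·(-17) + (-13)·1 + 8·(-14) = 221 - 13 - 112 = 96
|u| = √((-13)² + (-13)² + 8²) = √402 ≈ 20.05
|v| = √((-17)² + 1² + (-14)²) = √486 ≈ 22.05
cos θ = (u·v)/(|u||v|) = 96/(20.05·22.05) ≈ 0.2172
θ = arccos(0.2172) ≈ 77.46°

77.46°


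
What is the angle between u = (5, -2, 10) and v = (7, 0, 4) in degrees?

u·v = 5·7 + (-2)·0 + 10·4 = 35 + 0 + 40 = 75
|u| = √(5² + (-2)² + 10²) = √129 ≈ 11.36
|v| = √(7² + 0² + 4²) = √65 ≈ 8.062
cos θ = (u·v)/(|u||v|) = 75/(11.36·8.062) ≈ 0.819
θ = arccos(0.819) ≈ 35.01°

35.01°


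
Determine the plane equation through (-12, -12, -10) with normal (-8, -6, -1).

The plane through P with normal n = (a, b, c) satisfies n·(r - P) = 0,
i.e. ax + by + cz = a·x₀ + b·y₀ + c·z₀.
d = (-8)·(-12) + (-6)·(-12) + (-1)·(-10)
  = 96 + 72 + 10
  = 178
Equation: -8x - 6y - z = 178

-8x - 6y - z = 178


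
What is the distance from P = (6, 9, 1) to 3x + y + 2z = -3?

distance = |a·x₀ + b·y₀ + c·z₀ - d| / √(a² + b² + c²)
  = |3·6 + 1·9 + 2·1 - (-3)| / √(3² + 1² + 2²)
  = |18 + 9 + 2 + 3| / √(9 + 1 + 4)
  = |32| / √14
  = 32 / 3.742
  ≈ 8.552

8.552


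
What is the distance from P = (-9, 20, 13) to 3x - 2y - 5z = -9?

distance = |a·x₀ + b·y₀ + c·z₀ - d| / √(a² + b² + c²)
  = |3·(-9) + (-2)·20 + (-5)·13 - (-9)| / √(3² + (-2)² + (-5)²)
  = |-27 - 40 - 65 + 9| / √(9 + 4 + 25)
  = |-123| / √38
  = 123 / 6.164
  ≈ 19.95

19.95


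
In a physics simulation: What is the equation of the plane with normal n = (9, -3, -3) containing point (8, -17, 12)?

The plane through P with normal n = (a, b, c) satisfies n·(r - P) = 0,
i.e. ax + by + cz = a·x₀ + b·y₀ + c·z₀.
d = 9·8 + (-3)·(-17) + (-3)·12
  = 72 + 51 - 36
  = 87
Equation: 9x - 3y - 3z = 87

9x - 3y - 3z = 87


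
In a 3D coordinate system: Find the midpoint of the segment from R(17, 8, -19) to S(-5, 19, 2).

M = ((x₁+x₂)/2, (y₁+y₂)/2, (z₁+z₂)/2)
  = ((17 - 5)/2, (8 + 19)/2, (-19 + 2)/2)
  = (12/2, 27/2, -17/2)
  = (6, 13.5, -8.5)

(6, 13.5, -8.5)


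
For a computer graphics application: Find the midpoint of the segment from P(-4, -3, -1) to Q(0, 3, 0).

M = ((x₁+x₂)/2, (y₁+y₂)/2, (z₁+z₂)/2)
  = ((-4 + 0)/2, (-3 + 3)/2, (-1 + 0)/2)
  = (-4/2, 0/2, -1/2)
  = (-2, 0, -0.5)

(-2, 0, -0.5)


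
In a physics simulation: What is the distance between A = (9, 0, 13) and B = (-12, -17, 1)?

d = √[(x₂-x₁)² + (y₂-y₁)² + (z₂-z₁)²]
  = √[(-21)² + (-17)² + (-12)²]
  = √[441 + 289 + 144]
  = √874
  ≈ 29.56

29.56


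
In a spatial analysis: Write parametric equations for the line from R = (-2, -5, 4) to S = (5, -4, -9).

Direction vector d = S - R = (5 + 2, -4 + 5, -9 - 4) = (7, 1, -13)
Parametric form r = R + t·d:
x = -2 + 7t, y = -5 + t, z = 4 - 13t

x = -2 + 7t, y = -5 + t, z = 4 - 13t


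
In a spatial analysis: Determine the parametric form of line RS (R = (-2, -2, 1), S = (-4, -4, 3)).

Direction vector d = S - R = (-4 + 2, -4 + 2, 3 - 1) = (-2, -2, 2)
Parametric form r = R + t·d:
x = -2 - 2t, y = -2 - 2t, z = 1 + 2t

x = -2 - 2t, y = -2 - 2t, z = 1 + 2t


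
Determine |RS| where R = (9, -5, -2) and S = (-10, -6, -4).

d = √[(x₂-x₁)² + (y₂-y₁)² + (z₂-z₁)²]
  = √[(-19)² + (-1)² + (-2)²]
  = √[361 + 1 + 4]
  = √366
  ≈ 19.13

19.13


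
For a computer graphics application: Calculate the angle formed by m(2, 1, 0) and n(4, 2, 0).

m·n = 2·4 + 1·2 + 0·0 = 8 + 2 + 0 = 10
|m| = √(2² + 1² + 0²) = √5 ≈ 2.236
|n| = √(4² + 2² + 0²) = √20 ≈ 4.472
cos θ = (m·n)/(|m||n|) = 10/(2.236·4.472) ≈ 1
θ = arccos(1) ≈ 0°

0°


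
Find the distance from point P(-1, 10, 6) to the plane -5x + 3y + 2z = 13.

distance = |a·x₀ + b·y₀ + c·z₀ - d| / √(a² + b² + c²)
  = |(-5)·(-1) + 3·10 + 2·6 - 13| / √((-5)² + 3² + 2²)
  = |5 + 30 + 12 - 13| / √(25 + 9 + 4)
  = |34| / √38
  = 34 / 6.164
  ≈ 5.516

5.516


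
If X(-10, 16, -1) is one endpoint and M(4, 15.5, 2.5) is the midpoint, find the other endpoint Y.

Y = 2M - X
  = (2·4 - (-10), 2·15.5 - 16, 2·2.5 - (-1))
  = (8 + 10, 31 - 16, 5 + 1)
  = (18, 15, 6)

(18, 15, 6)


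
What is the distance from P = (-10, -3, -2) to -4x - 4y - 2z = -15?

distance = |a·x₀ + b·y₀ + c·z₀ - d| / √(a² + b² + c²)
  = |(-4)·(-10) + (-4)·(-3) + (-2)·(-2) - (-15)| / √((-4)² + (-4)² + (-2)²)
  = |40 + 12 + 4 + 15| / √(16 + 16 + 4)
  = |71| / √36
  = 71 / 6
  ≈ 11.83

11.83


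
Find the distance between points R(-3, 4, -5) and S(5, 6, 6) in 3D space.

d = √[(x₂-x₁)² + (y₂-y₁)² + (z₂-z₁)²]
  = √[8² + 2² + 11²]
  = √[64 + 4 + 121]
  = √189
  ≈ 13.75

13.75


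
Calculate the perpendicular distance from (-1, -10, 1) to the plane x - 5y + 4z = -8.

distance = |a·x₀ + b·y₀ + c·z₀ - d| / √(a² + b² + c²)
  = |1·(-1) + (-5)·(-10) + 4·1 - (-8)| / √(1² + (-5)² + 4²)
  = |-1 + 50 + 4 + 8| / √(1 + 25 + 16)
  = |61| / √42
  = 61 / 6.481
  ≈ 9.413

9.413


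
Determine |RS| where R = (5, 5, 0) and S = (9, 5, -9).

d = √[(x₂-x₁)² + (y₂-y₁)² + (z₂-z₁)²]
  = √[4² + 0² + (-9)²]
  = √[16 + 0 + 81]
  = √97
  ≈ 9.849

9.849


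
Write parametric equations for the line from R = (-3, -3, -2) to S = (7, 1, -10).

Direction vector d = S - R = (7 + 3, 1 + 3, -10 + 2) = (10, 4, -8)
Parametric form r = R + t·d:
x = -3 + 10t, y = -3 + 4t, z = -2 - 8t

x = -3 + 10t, y = -3 + 4t, z = -2 - 8t


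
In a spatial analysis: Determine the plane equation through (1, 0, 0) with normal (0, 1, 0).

The plane through P with normal n = (a, b, c) satisfies n·(r - P) = 0,
i.e. ax + by + cz = a·x₀ + b·y₀ + c·z₀.
d = 0·1 + 1·0 + 0·0
  = 0 + 0 + 0
  = 0
Equation: y = 0

y = 0


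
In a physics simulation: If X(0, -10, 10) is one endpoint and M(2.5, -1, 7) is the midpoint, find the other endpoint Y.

Y = 2M - X
  = (2·2.5 - 0, 2·(-1) - (-10), 2·7 - 10)
  = (5 + 0, -2 + 10, 14 - 10)
  = (5, 8, 4)

(5, 8, 4)


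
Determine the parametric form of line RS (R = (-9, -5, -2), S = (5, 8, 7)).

Direction vector d = S - R = (5 + 9, 8 + 5, 7 + 2) = (14, 13, 9)
Parametric form r = R + t·d:
x = -9 + 14t, y = -5 + 13t, z = -2 + 9t

x = -9 + 14t, y = -5 + 13t, z = -2 + 9t


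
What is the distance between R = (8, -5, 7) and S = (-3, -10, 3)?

d = √[(x₂-x₁)² + (y₂-y₁)² + (z₂-z₁)²]
  = √[(-11)² + (-5)² + (-4)²]
  = √[121 + 25 + 16]
  = √162
  ≈ 12.73

12.73


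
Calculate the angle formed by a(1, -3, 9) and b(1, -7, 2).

a·b = 1·1 + (-3)·(-7) + 9·2 = 1 + 21 + 18 = 40
|a| = √(1² + (-3)² + 9²) = √91 ≈ 9.539
|b| = √(1² + (-7)² + 2²) = √54 ≈ 7.348
cos θ = (a·b)/(|a||b|) = 40/(9.539·7.348) ≈ 0.5706
θ = arccos(0.5706) ≈ 55.21°

55.21°


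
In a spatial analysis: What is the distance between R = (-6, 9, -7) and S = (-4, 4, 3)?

d = √[(x₂-x₁)² + (y₂-y₁)² + (z₂-z₁)²]
  = √[2² + (-5)² + 10²]
  = √[4 + 25 + 100]
  = √129
  ≈ 11.36

11.36


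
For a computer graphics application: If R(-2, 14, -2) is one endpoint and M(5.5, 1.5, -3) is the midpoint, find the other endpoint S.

S = 2M - R
  = (2·5.5 - (-2), 2·1.5 - 14, 2·(-3) - (-2))
  = (11 + 2, 3 - 14, -6 + 2)
  = (13, -11, -4)

(13, -11, -4)


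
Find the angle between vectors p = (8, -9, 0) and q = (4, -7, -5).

p·q = 8·4 + (-9)·(-7) + 0·(-5) = 32 + 63 + 0 = 95
|p| = √(8² + (-9)² + 0²) = √145 ≈ 12.04
|q| = √(4² + (-7)² + (-5)²) = √90 ≈ 9.487
cos θ = (p·q)/(|p||q|) = 95/(12.04·9.487) ≈ 0.8316
θ = arccos(0.8316) ≈ 33.74°

33.74°


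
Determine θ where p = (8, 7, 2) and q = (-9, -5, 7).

p·q = 8·(-9) + 7·(-5) + 2·7 = -72 - 35 + 14 = -93
|p| = √(8² + 7² + 2²) = √117 ≈ 10.82
|q| = √((-9)² + (-5)² + 7²) = √155 ≈ 12.45
cos θ = (p·q)/(|p||q|) = -93/(10.82·12.45) ≈ -0.6906
θ = arccos(-0.6906) ≈ 133.7°

133.7°


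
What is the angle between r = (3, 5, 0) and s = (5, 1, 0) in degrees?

r·s = 3·5 + 5·1 + 0·0 = 15 + 5 + 0 = 20
|r| = √(3² + 5² + 0²) = √34 ≈ 5.831
|s| = √(5² + 1² + 0²) = √26 ≈ 5.099
cos θ = (r·s)/(|r||s|) = 20/(5.831·5.099) ≈ 0.6727
θ = arccos(0.6727) ≈ 47.73°

47.73°


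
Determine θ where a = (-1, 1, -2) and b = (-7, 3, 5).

a·b = (-1)·(-7) + 1·3 + (-2)·5 = 7 + 3 - 10 = 0
|a| = √((-1)² + 1² + (-2)²) = √6 ≈ 2.449
|b| = √((-7)² + 3² + 5²) = √83 ≈ 9.11
cos θ = (a·b)/(|a||b|) = 0/(2.449·9.11) ≈ 0
θ = arccos(0) ≈ 90°

90°


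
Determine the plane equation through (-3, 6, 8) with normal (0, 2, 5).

The plane through P with normal n = (a, b, c) satisfies n·(r - P) = 0,
i.e. ax + by + cz = a·x₀ + b·y₀ + c·z₀.
d = 0·(-3) + 2·6 + 5·8
  = 0 + 12 + 40
  = 52
Equation: 2y + 5z = 52

2y + 5z = 52


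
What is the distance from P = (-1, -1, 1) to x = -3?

distance = |a·x₀ + b·y₀ + c·z₀ - d| / √(a² + b² + c²)
  = |1·(-1) + 0·(-1) + 0·1 - (-3)| / √(1² + 0² + 0²)
  = |-1 + 0 + 0 + 3| / √(1 + 0 + 0)
  = |2| / √1
  = 2 / 1
  ≈ 2

2


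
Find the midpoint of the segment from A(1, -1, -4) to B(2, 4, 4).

M = ((x₁+x₂)/2, (y₁+y₂)/2, (z₁+z₂)/2)
  = ((1 + 2)/2, (-1 + 4)/2, (-4 + 4)/2)
  = (3/2, 3/2, 0/2)
  = (1.5, 1.5, 0)

(1.5, 1.5, 0)


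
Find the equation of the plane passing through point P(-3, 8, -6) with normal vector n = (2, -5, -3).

The plane through P with normal n = (a, b, c) satisfies n·(r - P) = 0,
i.e. ax + by + cz = a·x₀ + b·y₀ + c·z₀.
d = 2·(-3) + (-5)·8 + (-3)·(-6)
  = -6 - 40 + 18
  = -28
Equation: 2x - 5y - 3z = -28

2x - 5y - 3z = -28


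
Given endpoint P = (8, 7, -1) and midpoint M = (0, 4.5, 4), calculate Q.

Q = 2M - P
  = (2·0 - 8, 2·4.5 - 7, 2·4 - (-1))
  = (0 - 8, 9 - 7, 8 + 1)
  = (-8, 2, 9)

(-8, 2, 9)


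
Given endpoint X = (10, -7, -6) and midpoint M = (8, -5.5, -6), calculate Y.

Y = 2M - X
  = (2·8 - 10, 2·(-5.5) - (-7), 2·(-6) - (-6))
  = (16 - 10, -11 + 7, -12 + 6)
  = (6, -4, -6)

(6, -4, -6)


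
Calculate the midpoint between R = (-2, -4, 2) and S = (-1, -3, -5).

M = ((x₁+x₂)/2, (y₁+y₂)/2, (z₁+z₂)/2)
  = ((-2 - 1)/2, (-4 - 3)/2, (2 - 5)/2)
  = (-3/2, -7/2, -3/2)
  = (-1.5, -3.5, -1.5)

(-1.5, -3.5, -1.5)


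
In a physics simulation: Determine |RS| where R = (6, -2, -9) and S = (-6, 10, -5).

d = √[(x₂-x₁)² + (y₂-y₁)² + (z₂-z₁)²]
  = √[(-12)² + 12² + 4²]
  = √[144 + 144 + 16]
  = √304
  ≈ 17.44

17.44


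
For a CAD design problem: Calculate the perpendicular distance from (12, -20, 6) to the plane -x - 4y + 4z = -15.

distance = |a·x₀ + b·y₀ + c·z₀ - d| / √(a² + b² + c²)
  = |(-1)·12 + (-4)·(-20) + 4·6 - (-15)| / √((-1)² + (-4)² + 4²)
  = |-12 + 80 + 24 + 15| / √(1 + 16 + 16)
  = |107| / √33
  = 107 / 5.745
  ≈ 18.63

18.63


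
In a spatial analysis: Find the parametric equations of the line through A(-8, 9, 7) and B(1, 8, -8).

Direction vector d = B - A = (1 + 8, 8 - 9, -8 - 7) = (9, -1, -15)
Parametric form r = A + t·d:
x = -8 + 9t, y = 9 - t, z = 7 - 15t

x = -8 + 9t, y = 9 - t, z = 7 - 15t


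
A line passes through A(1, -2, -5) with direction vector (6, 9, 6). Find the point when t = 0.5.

P(t) = A + t·d
  = (1 + 6·0.5, -2 + 9·0.5, -5 + 6·0.5)
  = (1 + 3, -2 + 4.5, -5 + 3)
  = (4, 2.5, -2)

(4, 2.5, -2)


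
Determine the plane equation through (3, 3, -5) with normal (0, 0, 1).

The plane through P with normal n = (a, b, c) satisfies n·(r - P) = 0,
i.e. ax + by + cz = a·x₀ + b·y₀ + c·z₀.
d = 0·3 + 0·3 + 1·(-5)
  = 0 + 0 - 5
  = -5
Equation: z = -5

z = -5


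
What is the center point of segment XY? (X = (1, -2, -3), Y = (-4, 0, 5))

M = ((x₁+x₂)/2, (y₁+y₂)/2, (z₁+z₂)/2)
  = ((1 - 4)/2, (-2 + 0)/2, (-3 + 5)/2)
  = (-3/2, -2/2, 2/2)
  = (-1.5, -1, 1)

(-1.5, -1, 1)


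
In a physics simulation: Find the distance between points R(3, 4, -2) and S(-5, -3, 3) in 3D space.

d = √[(x₂-x₁)² + (y₂-y₁)² + (z₂-z₁)²]
  = √[(-8)² + (-7)² + 5²]
  = √[64 + 49 + 25]
  = √138
  ≈ 11.75

11.75


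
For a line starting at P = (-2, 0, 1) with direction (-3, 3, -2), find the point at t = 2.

P(t) = P + t·d
  = (-2 + (-3)·2, 0 + 3·2, 1 + (-2)·2)
  = (-2 - 6, 0 + 6, 1 - 4)
  = (-8, 6, -3)

(-8, 6, -3)


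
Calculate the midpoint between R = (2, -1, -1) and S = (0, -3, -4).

M = ((x₁+x₂)/2, (y₁+y₂)/2, (z₁+z₂)/2)
  = ((2 + 0)/2, (-1 - 3)/2, (-1 - 4)/2)
  = (2/2, -4/2, -5/2)
  = (1, -2, -2.5)

(1, -2, -2.5)


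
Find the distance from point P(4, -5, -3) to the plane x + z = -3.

distance = |a·x₀ + b·y₀ + c·z₀ - d| / √(a² + b² + c²)
  = |1·4 + 0·(-5) + 1·(-3) - (-3)| / √(1² + 0² + 1²)
  = |4 + 0 - 3 + 3| / √(1 + 0 + 1)
  = |4| / √2
  = 4 / 1.414
  ≈ 2.828

2.828


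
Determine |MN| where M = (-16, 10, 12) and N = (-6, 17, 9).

d = √[(x₂-x₁)² + (y₂-y₁)² + (z₂-z₁)²]
  = √[10² + 7² + (-3)²]
  = √[100 + 49 + 9]
  = √158
  ≈ 12.57

12.57


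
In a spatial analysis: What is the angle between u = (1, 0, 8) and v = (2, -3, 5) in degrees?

u·v = 1·2 + 0·(-3) + 8·5 = 2 + 0 + 40 = 42
|u| = √(1² + 0² + 8²) = √65 ≈ 8.062
|v| = √(2² + (-3)² + 5²) = √38 ≈ 6.164
cos θ = (u·v)/(|u||v|) = 42/(8.062·6.164) ≈ 0.8451
θ = arccos(0.8451) ≈ 32.32°

32.32°


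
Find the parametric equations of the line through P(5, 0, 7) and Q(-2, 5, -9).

Direction vector d = Q - P = (-2 - 5, 5 + 0, -9 - 7) = (-7, 5, -16)
Parametric form r = P + t·d:
x = 5 - 7t, y = 0 + 5t, z = 7 - 16t

x = 5 - 7t, y = 0 + 5t, z = 7 - 16t


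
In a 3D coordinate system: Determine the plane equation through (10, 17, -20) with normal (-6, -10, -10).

The plane through P with normal n = (a, b, c) satisfies n·(r - P) = 0,
i.e. ax + by + cz = a·x₀ + b·y₀ + c·z₀.
d = (-6)·10 + (-10)·17 + (-10)·(-20)
  = -60 - 170 + 200
  = -30
Equation: -6x - 10y - 10z = -30

-6x - 10y - 10z = -30


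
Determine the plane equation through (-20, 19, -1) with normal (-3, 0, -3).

The plane through P with normal n = (a, b, c) satisfies n·(r - P) = 0,
i.e. ax + by + cz = a·x₀ + b·y₀ + c·z₀.
d = (-3)·(-20) + 0·19 + (-3)·(-1)
  = 60 + 0 + 3
  = 63
Equation: -3x - 3z = 63

-3x - 3z = 63


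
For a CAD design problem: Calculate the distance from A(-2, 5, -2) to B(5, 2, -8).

d = √[(x₂-x₁)² + (y₂-y₁)² + (z₂-z₁)²]
  = √[7² + (-3)² + (-6)²]
  = √[49 + 9 + 36]
  = √94
  ≈ 9.695

9.695


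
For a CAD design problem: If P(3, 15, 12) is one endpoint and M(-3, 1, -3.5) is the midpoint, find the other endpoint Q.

Q = 2M - P
  = (2·(-3) - 3, 2·1 - 15, 2·(-3.5) - 12)
  = (-6 - 3, 2 - 15, -7 - 12)
  = (-9, -13, -19)

(-9, -13, -19)


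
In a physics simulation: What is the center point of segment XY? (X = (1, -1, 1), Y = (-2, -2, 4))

M = ((x₁+x₂)/2, (y₁+y₂)/2, (z₁+z₂)/2)
  = ((1 - 2)/2, (-1 - 2)/2, (1 + 4)/2)
  = (-1/2, -3/2, 5/2)
  = (-0.5, -1.5, 2.5)

(-0.5, -1.5, 2.5)


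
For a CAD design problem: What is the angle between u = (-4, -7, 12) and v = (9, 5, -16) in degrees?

u·v = (-4)·9 + (-7)·5 + 12·(-16) = -36 - 35 - 192 = -263
|u| = √((-4)² + (-7)² + 12²) = √209 ≈ 14.46
|v| = √(9² + 5² + (-16)²) = √362 ≈ 19.03
cos θ = (u·v)/(|u||v|) = -263/(14.46·19.03) ≈ -0.9562
θ = arccos(-0.9562) ≈ 163°

163°


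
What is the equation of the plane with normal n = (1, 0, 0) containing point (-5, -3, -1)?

The plane through P with normal n = (a, b, c) satisfies n·(r - P) = 0,
i.e. ax + by + cz = a·x₀ + b·y₀ + c·z₀.
d = 1·(-5) + 0·(-3) + 0·(-1)
  = -5 + 0 + 0
  = -5
Equation: x = -5

x = -5


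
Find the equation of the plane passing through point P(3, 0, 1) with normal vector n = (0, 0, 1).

The plane through P with normal n = (a, b, c) satisfies n·(r - P) = 0,
i.e. ax + by + cz = a·x₀ + b·y₀ + c·z₀.
d = 0·3 + 0·0 + 1·1
  = 0 + 0 + 1
  = 1
Equation: z = 1

z = 1


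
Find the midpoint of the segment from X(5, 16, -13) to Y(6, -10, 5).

M = ((x₁+x₂)/2, (y₁+y₂)/2, (z₁+z₂)/2)
  = ((5 + 6)/2, (16 - 10)/2, (-13 + 5)/2)
  = (11/2, 6/2, -8/2)
  = (5.5, 3, -4)

(5.5, 3, -4)


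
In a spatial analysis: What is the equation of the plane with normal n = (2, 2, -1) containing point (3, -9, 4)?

The plane through P with normal n = (a, b, c) satisfies n·(r - P) = 0,
i.e. ax + by + cz = a·x₀ + b·y₀ + c·z₀.
d = 2·3 + 2·(-9) + (-1)·4
  = 6 - 18 - 4
  = -16
Equation: 2x + 2y - z = -16

2x + 2y - z = -16


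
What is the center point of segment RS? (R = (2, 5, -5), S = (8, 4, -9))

M = ((x₁+x₂)/2, (y₁+y₂)/2, (z₁+z₂)/2)
  = ((2 + 8)/2, (5 + 4)/2, (-5 - 9)/2)
  = (10/2, 9/2, -14/2)
  = (5, 4.5, -7)

(5, 4.5, -7)


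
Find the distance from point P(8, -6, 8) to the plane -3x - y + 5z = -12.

distance = |a·x₀ + b·y₀ + c·z₀ - d| / √(a² + b² + c²)
  = |(-3)·8 + (-1)·(-6) + 5·8 - (-12)| / √((-3)² + (-1)² + 5²)
  = |-24 + 6 + 40 + 12| / √(9 + 1 + 25)
  = |34| / √35
  = 34 / 5.916
  ≈ 5.747

5.747


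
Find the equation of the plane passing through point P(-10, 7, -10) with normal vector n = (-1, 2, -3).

The plane through P with normal n = (a, b, c) satisfies n·(r - P) = 0,
i.e. ax + by + cz = a·x₀ + b·y₀ + c·z₀.
d = (-1)·(-10) + 2·7 + (-3)·(-10)
  = 10 + 14 + 30
  = 54
Equation: -x + 2y - 3z = 54

-x + 2y - 3z = 54


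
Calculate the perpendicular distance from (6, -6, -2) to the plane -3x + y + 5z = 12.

distance = |a·x₀ + b·y₀ + c·z₀ - d| / √(a² + b² + c²)
  = |(-3)·6 + 1·(-6) + 5·(-2) - 12| / √((-3)² + 1² + 5²)
  = |-18 - 6 - 10 - 12| / √(9 + 1 + 25)
  = |-46| / √35
  = 46 / 5.916
  ≈ 7.775

7.775


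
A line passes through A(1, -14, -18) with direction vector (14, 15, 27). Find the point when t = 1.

P(t) = A + t·d
  = (1 + 14·1, -14 + 15·1, -18 + 27·1)
  = (1 + 14, -14 + 15, -18 + 27)
  = (15, 1, 9)

(15, 1, 9)


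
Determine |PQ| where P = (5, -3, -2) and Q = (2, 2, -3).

d = √[(x₂-x₁)² + (y₂-y₁)² + (z₂-z₁)²]
  = √[(-3)² + 5² + (-1)²]
  = √[9 + 25 + 1]
  = √35
  ≈ 5.916

5.916


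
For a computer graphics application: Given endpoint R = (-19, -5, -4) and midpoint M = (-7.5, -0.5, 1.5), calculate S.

S = 2M - R
  = (2·(-7.5) - (-19), 2·(-0.5) - (-5), 2·1.5 - (-4))
  = (-15 + 19, -1 + 5, 3 + 4)
  = (4, 4, 7)

(4, 4, 7)


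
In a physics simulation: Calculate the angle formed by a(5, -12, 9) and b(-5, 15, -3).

a·b = 5·(-5) + (-12)·15 + 9·(-3) = -25 - 180 - 27 = -232
|a| = √(5² + (-12)² + 9²) = √250 ≈ 15.81
|b| = √((-5)² + 15² + (-3)²) = √259 ≈ 16.09
cos θ = (a·b)/(|a||b|) = -232/(15.81·16.09) ≈ -0.9117
θ = arccos(-0.9117) ≈ 155.7°

155.7°


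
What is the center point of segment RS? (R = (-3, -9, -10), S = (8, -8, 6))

M = ((x₁+x₂)/2, (y₁+y₂)/2, (z₁+z₂)/2)
  = ((-3 + 8)/2, (-9 - 8)/2, (-10 + 6)/2)
  = (5/2, -17/2, -4/2)
  = (2.5, -8.5, -2)

(2.5, -8.5, -2)


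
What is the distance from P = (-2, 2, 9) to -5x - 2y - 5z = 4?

distance = |a·x₀ + b·y₀ + c·z₀ - d| / √(a² + b² + c²)
  = |(-5)·(-2) + (-2)·2 + (-5)·9 - 4| / √((-5)² + (-2)² + (-5)²)
  = |10 - 4 - 45 - 4| / √(25 + 4 + 25)
  = |-43| / √54
  = 43 / 7.348
  ≈ 5.852

5.852


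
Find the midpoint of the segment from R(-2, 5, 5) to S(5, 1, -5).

M = ((x₁+x₂)/2, (y₁+y₂)/2, (z₁+z₂)/2)
  = ((-2 + 5)/2, (5 + 1)/2, (5 - 5)/2)
  = (3/2, 6/2, 0/2)
  = (1.5, 3, 0)

(1.5, 3, 0)


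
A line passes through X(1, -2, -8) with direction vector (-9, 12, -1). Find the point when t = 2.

P(t) = X + t·d
  = (1 + (-9)·2, -2 + 12·2, -8 + (-1)·2)
  = (1 - 18, -2 + 24, -8 - 2)
  = (-17, 22, -10)

(-17, 22, -10)


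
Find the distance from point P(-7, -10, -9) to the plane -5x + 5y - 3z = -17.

distance = |a·x₀ + b·y₀ + c·z₀ - d| / √(a² + b² + c²)
  = |(-5)·(-7) + 5·(-10) + (-3)·(-9) - (-17)| / √((-5)² + 5² + (-3)²)
  = |35 - 50 + 27 + 17| / √(25 + 25 + 9)
  = |29| / √59
  = 29 / 7.681
  ≈ 3.775

3.775


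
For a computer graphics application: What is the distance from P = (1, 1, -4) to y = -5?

distance = |a·x₀ + b·y₀ + c·z₀ - d| / √(a² + b² + c²)
  = |0·1 + 1·1 + 0·(-4) - (-5)| / √(0² + 1² + 0²)
  = |0 + 1 + 0 + 5| / √(0 + 1 + 0)
  = |6| / √1
  = 6 / 1
  ≈ 6

6


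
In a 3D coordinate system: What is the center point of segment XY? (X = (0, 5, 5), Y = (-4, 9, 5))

M = ((x₁+x₂)/2, (y₁+y₂)/2, (z₁+z₂)/2)
  = ((0 - 4)/2, (5 + 9)/2, (5 + 5)/2)
  = (-4/2, 14/2, 10/2)
  = (-2, 7, 5)

(-2, 7, 5)


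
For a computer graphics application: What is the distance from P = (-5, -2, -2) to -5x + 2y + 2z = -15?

distance = |a·x₀ + b·y₀ + c·z₀ - d| / √(a² + b² + c²)
  = |(-5)·(-5) + 2·(-2) + 2·(-2) - (-15)| / √((-5)² + 2² + 2²)
  = |25 - 4 - 4 + 15| / √(25 + 4 + 4)
  = |32| / √33
  = 32 / 5.745
  ≈ 5.57

5.57


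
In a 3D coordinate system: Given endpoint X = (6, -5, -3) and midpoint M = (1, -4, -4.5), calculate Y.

Y = 2M - X
  = (2·1 - 6, 2·(-4) - (-5), 2·(-4.5) - (-3))
  = (2 - 6, -8 + 5, -9 + 3)
  = (-4, -3, -6)

(-4, -3, -6)


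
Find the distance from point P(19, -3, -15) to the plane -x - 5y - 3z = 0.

distance = |a·x₀ + b·y₀ + c·z₀ - d| / √(a² + b² + c²)
  = |(-1)·19 + (-5)·(-3) + (-3)·(-15) - 0| / √((-1)² + (-5)² + (-3)²)
  = |-19 + 15 + 45 + 0| / √(1 + 25 + 9)
  = |41| / √35
  = 41 / 5.916
  ≈ 6.93

6.93


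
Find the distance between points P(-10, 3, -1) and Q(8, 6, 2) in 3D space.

d = √[(x₂-x₁)² + (y₂-y₁)² + (z₂-z₁)²]
  = √[18² + 3² + 3²]
  = √[324 + 9 + 9]
  = √342
  ≈ 18.49

18.49


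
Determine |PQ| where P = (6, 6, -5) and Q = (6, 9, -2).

d = √[(x₂-x₁)² + (y₂-y₁)² + (z₂-z₁)²]
  = √[0² + 3² + 3²]
  = √[0 + 9 + 9]
  = √18
  ≈ 4.243

4.243


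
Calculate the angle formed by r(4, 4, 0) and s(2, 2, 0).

r·s = 4·2 + 4·2 + 0·0 = 8 + 8 + 0 = 16
|r| = √(4² + 4² + 0²) = √32 ≈ 5.657
|s| = √(2² + 2² + 0²) = √8 ≈ 2.828
cos θ = (r·s)/(|r||s|) = 16/(5.657·2.828) ≈ 1
θ = arccos(1) ≈ 0°

0°


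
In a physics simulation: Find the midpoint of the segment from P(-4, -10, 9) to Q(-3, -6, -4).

M = ((x₁+x₂)/2, (y₁+y₂)/2, (z₁+z₂)/2)
  = ((-4 - 3)/2, (-10 - 6)/2, (9 - 4)/2)
  = (-7/2, -16/2, 5/2)
  = (-3.5, -8, 2.5)

(-3.5, -8, 2.5)


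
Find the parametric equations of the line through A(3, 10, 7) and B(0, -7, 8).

Direction vector d = B - A = (0 - 3, -7 - 10, 8 - 7) = (-3, -17, 1)
Parametric form r = A + t·d:
x = 3 - 3t, y = 10 - 17t, z = 7 + t

x = 3 - 3t, y = 10 - 17t, z = 7 + t


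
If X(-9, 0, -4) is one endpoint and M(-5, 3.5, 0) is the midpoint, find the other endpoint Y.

Y = 2M - X
  = (2·(-5) - (-9), 2·3.5 - 0, 2·0 - (-4))
  = (-10 + 9, 7 + 0, 0 + 4)
  = (-1, 7, 4)

(-1, 7, 4)


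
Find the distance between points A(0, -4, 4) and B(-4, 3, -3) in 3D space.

d = √[(x₂-x₁)² + (y₂-y₁)² + (z₂-z₁)²]
  = √[(-4)² + 7² + (-7)²]
  = √[16 + 49 + 49]
  = √114
  ≈ 10.68

10.68


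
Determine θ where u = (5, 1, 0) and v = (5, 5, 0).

u·v = 5·5 + 1·5 + 0·0 = 25 + 5 + 0 = 30
|u| = √(5² + 1² + 0²) = √26 ≈ 5.099
|v| = √(5² + 5² + 0²) = √50 ≈ 7.071
cos θ = (u·v)/(|u||v|) = 30/(5.099·7.071) ≈ 0.8321
θ = arccos(0.8321) ≈ 33.69°

33.69°


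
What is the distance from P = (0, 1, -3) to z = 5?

distance = |a·x₀ + b·y₀ + c·z₀ - d| / √(a² + b² + c²)
  = |0·0 + 0·1 + 1·(-3) - 5| / √(0² + 0² + 1²)
  = |0 + 0 - 3 - 5| / √(0 + 0 + 1)
  = |-8| / √1
  = 8 / 1
  ≈ 8

8


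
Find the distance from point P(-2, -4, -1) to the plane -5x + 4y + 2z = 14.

distance = |a·x₀ + b·y₀ + c·z₀ - d| / √(a² + b² + c²)
  = |(-5)·(-2) + 4·(-4) + 2·(-1) - 14| / √((-5)² + 4² + 2²)
  = |10 - 16 - 2 - 14| / √(25 + 16 + 4)
  = |-22| / √45
  = 22 / 6.708
  ≈ 3.28

3.28


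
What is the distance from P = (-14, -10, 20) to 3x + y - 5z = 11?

distance = |a·x₀ + b·y₀ + c·z₀ - d| / √(a² + b² + c²)
  = |3·(-14) + 1·(-10) + (-5)·20 - 11| / √(3² + 1² + (-5)²)
  = |-42 - 10 - 100 - 11| / √(9 + 1 + 25)
  = |-163| / √35
  = 163 / 5.916
  ≈ 27.55

27.55


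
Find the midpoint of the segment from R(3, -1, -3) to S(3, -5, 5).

M = ((x₁+x₂)/2, (y₁+y₂)/2, (z₁+z₂)/2)
  = ((3 + 3)/2, (-1 - 5)/2, (-3 + 5)/2)
  = (6/2, -6/2, 2/2)
  = (3, -3, 1)

(3, -3, 1)


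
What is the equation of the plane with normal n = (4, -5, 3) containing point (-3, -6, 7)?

The plane through P with normal n = (a, b, c) satisfies n·(r - P) = 0,
i.e. ax + by + cz = a·x₀ + b·y₀ + c·z₀.
d = 4·(-3) + (-5)·(-6) + 3·7
  = -12 + 30 + 21
  = 39
Equation: 4x - 5y + 3z = 39

4x - 5y + 3z = 39


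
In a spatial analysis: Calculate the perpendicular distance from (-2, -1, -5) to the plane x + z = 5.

distance = |a·x₀ + b·y₀ + c·z₀ - d| / √(a² + b² + c²)
  = |1·(-2) + 0·(-1) + 1·(-5) - 5| / √(1² + 0² + 1²)
  = |-2 + 0 - 5 - 5| / √(1 + 0 + 1)
  = |-12| / √2
  = 12 / 1.414
  ≈ 8.485

8.485


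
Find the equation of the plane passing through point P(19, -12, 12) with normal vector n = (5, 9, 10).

The plane through P with normal n = (a, b, c) satisfies n·(r - P) = 0,
i.e. ax + by + cz = a·x₀ + b·y₀ + c·z₀.
d = 5·19 + 9·(-12) + 10·12
  = 95 - 108 + 120
  = 107
Equation: 5x + 9y + 10z = 107

5x + 9y + 10z = 107


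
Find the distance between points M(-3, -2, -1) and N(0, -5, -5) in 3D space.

d = √[(x₂-x₁)² + (y₂-y₁)² + (z₂-z₁)²]
  = √[3² + (-3)² + (-4)²]
  = √[9 + 9 + 16]
  = √34
  ≈ 5.831

5.831


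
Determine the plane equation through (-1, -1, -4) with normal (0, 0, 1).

The plane through P with normal n = (a, b, c) satisfies n·(r - P) = 0,
i.e. ax + by + cz = a·x₀ + b·y₀ + c·z₀.
d = 0·(-1) + 0·(-1) + 1·(-4)
  = 0 + 0 - 4
  = -4
Equation: z = -4

z = -4


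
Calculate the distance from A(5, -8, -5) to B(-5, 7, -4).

d = √[(x₂-x₁)² + (y₂-y₁)² + (z₂-z₁)²]
  = √[(-10)² + 15² + 1²]
  = √[100 + 225 + 1]
  = √326
  ≈ 18.06

18.06


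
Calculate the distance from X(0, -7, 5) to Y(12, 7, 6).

d = √[(x₂-x₁)² + (y₂-y₁)² + (z₂-z₁)²]
  = √[12² + 14² + 1²]
  = √[144 + 196 + 1]
  = √341
  ≈ 18.47

18.47


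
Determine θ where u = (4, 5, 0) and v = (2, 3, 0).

u·v = 4·2 + 5·3 + 0·0 = 8 + 15 + 0 = 23
|u| = √(4² + 5² + 0²) = √41 ≈ 6.403
|v| = √(2² + 3² + 0²) = √13 ≈ 3.606
cos θ = (u·v)/(|u||v|) = 23/(6.403·3.606) ≈ 0.9962
θ = arccos(0.9962) ≈ 4.97°

4.97°


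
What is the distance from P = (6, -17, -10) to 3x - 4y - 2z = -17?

distance = |a·x₀ + b·y₀ + c·z₀ - d| / √(a² + b² + c²)
  = |3·6 + (-4)·(-17) + (-2)·(-10) - (-17)| / √(3² + (-4)² + (-2)²)
  = |18 + 68 + 20 + 17| / √(9 + 16 + 4)
  = |123| / √29
  = 123 / 5.385
  ≈ 22.84

22.84


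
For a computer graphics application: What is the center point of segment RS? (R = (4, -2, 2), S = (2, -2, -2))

M = ((x₁+x₂)/2, (y₁+y₂)/2, (z₁+z₂)/2)
  = ((4 + 2)/2, (-2 - 2)/2, (2 - 2)/2)
  = (6/2, -4/2, 0/2)
  = (3, -2, 0)

(3, -2, 0)


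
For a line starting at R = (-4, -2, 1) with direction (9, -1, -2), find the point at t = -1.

P(t) = R + t·d
  = (-4 + 9·(-1), -2 + (-1)·(-1), 1 + (-2)·(-1))
  = (-4 - 9, -2 + 1, 1 + 2)
  = (-13, -1, 3)

(-13, -1, 3)


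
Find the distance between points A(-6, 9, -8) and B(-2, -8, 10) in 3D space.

d = √[(x₂-x₁)² + (y₂-y₁)² + (z₂-z₁)²]
  = √[4² + (-17)² + 18²]
  = √[16 + 289 + 324]
  = √629
  ≈ 25.08

25.08


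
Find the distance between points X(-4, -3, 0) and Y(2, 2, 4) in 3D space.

d = √[(x₂-x₁)² + (y₂-y₁)² + (z₂-z₁)²]
  = √[6² + 5² + 4²]
  = √[36 + 25 + 16]
  = √77
  ≈ 8.775

8.775


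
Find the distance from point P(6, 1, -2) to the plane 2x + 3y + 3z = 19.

distance = |a·x₀ + b·y₀ + c·z₀ - d| / √(a² + b² + c²)
  = |2·6 + 3·1 + 3·(-2) - 19| / √(2² + 3² + 3²)
  = |12 + 3 - 6 - 19| / √(4 + 9 + 9)
  = |-10| / √22
  = 10 / 4.69
  ≈ 2.132

2.132


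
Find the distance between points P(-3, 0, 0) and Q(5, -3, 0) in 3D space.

d = √[(x₂-x₁)² + (y₂-y₁)² + (z₂-z₁)²]
  = √[8² + (-3)² + 0²]
  = √[64 + 9 + 0]
  = √73
  ≈ 8.544

8.544


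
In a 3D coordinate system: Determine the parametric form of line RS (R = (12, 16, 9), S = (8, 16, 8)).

Direction vector d = S - R = (8 - 12, 16 - 16, 8 - 9) = (-4, 0, -1)
Parametric form r = R + t·d:
x = 12 - 4t, y = 16, z = 9 - t

x = 12 - 4t, y = 16, z = 9 - t


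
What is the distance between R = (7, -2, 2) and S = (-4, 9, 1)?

d = √[(x₂-x₁)² + (y₂-y₁)² + (z₂-z₁)²]
  = √[(-11)² + 11² + (-1)²]
  = √[121 + 121 + 1]
  = √243
  ≈ 15.59

15.59


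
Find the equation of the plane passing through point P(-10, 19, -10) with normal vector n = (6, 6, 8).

The plane through P with normal n = (a, b, c) satisfies n·(r - P) = 0,
i.e. ax + by + cz = a·x₀ + b·y₀ + c·z₀.
d = 6·(-10) + 6·19 + 8·(-10)
  = -60 + 114 - 80
  = -26
Equation: 6x + 6y + 8z = -26

6x + 6y + 8z = -26


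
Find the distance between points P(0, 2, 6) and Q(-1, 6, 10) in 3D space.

d = √[(x₂-x₁)² + (y₂-y₁)² + (z₂-z₁)²]
  = √[(-1)² + 4² + 4²]
  = √[1 + 16 + 16]
  = √33
  ≈ 5.745

5.745


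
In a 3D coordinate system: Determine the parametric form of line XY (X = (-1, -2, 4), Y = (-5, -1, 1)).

Direction vector d = Y - X = (-5 + 1, -1 + 2, 1 - 4) = (-4, 1, -3)
Parametric form r = X + t·d:
x = -1 - 4t, y = -2 + t, z = 4 - 3t

x = -1 - 4t, y = -2 + t, z = 4 - 3t


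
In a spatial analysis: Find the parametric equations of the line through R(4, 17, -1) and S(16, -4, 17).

Direction vector d = S - R = (16 - 4, -4 - 17, 17 + 1) = (12, -21, 18)
Parametric form r = R + t·d:
x = 4 + 12t, y = 17 - 21t, z = -1 + 18t

x = 4 + 12t, y = 17 - 21t, z = -1 + 18t


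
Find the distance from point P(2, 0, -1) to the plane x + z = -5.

distance = |a·x₀ + b·y₀ + c·z₀ - d| / √(a² + b² + c²)
  = |1·2 + 0·0 + 1·(-1) - (-5)| / √(1² + 0² + 1²)
  = |2 + 0 - 1 + 5| / √(1 + 0 + 1)
  = |6| / √2
  = 6 / 1.414
  ≈ 4.243

4.243


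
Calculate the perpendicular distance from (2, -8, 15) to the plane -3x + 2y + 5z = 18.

distance = |a·x₀ + b·y₀ + c·z₀ - d| / √(a² + b² + c²)
  = |(-3)·2 + 2·(-8) + 5·15 - 18| / √((-3)² + 2² + 5²)
  = |-6 - 16 + 75 - 18| / √(9 + 4 + 25)
  = |35| / √38
  = 35 / 6.164
  ≈ 5.678

5.678


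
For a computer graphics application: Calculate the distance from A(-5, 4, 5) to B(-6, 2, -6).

d = √[(x₂-x₁)² + (y₂-y₁)² + (z₂-z₁)²]
  = √[(-1)² + (-2)² + (-11)²]
  = √[1 + 4 + 121]
  = √126
  ≈ 11.22

11.22


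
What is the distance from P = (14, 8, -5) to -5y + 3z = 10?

distance = |a·x₀ + b·y₀ + c·z₀ - d| / √(a² + b² + c²)
  = |0·14 + (-5)·8 + 3·(-5) - 10| / √(0² + (-5)² + 3²)
  = |0 - 40 - 15 - 10| / √(0 + 25 + 9)
  = |-65| / √34
  = 65 / 5.831
  ≈ 11.15

11.15


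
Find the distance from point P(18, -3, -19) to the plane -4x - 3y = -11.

distance = |a·x₀ + b·y₀ + c·z₀ - d| / √(a² + b² + c²)
  = |(-4)·18 + (-3)·(-3) + 0·(-19) - (-11)| / √((-4)² + (-3)² + 0²)
  = |-72 + 9 + 0 + 11| / √(16 + 9 + 0)
  = |-52| / √25
  = 52 / 5
  ≈ 10.4

10.4


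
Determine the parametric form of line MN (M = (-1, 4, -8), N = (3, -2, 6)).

Direction vector d = N - M = (3 + 1, -2 - 4, 6 + 8) = (4, -6, 14)
Parametric form r = M + t·d:
x = -1 + 4t, y = 4 - 6t, z = -8 + 14t

x = -1 + 4t, y = 4 - 6t, z = -8 + 14t


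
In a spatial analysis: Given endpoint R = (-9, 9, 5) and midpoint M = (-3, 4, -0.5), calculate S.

S = 2M - R
  = (2·(-3) - (-9), 2·4 - 9, 2·(-0.5) - 5)
  = (-6 + 9, 8 - 9, -1 - 5)
  = (3, -1, -6)

(3, -1, -6)


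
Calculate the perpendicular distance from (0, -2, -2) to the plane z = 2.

distance = |a·x₀ + b·y₀ + c·z₀ - d| / √(a² + b² + c²)
  = |0·0 + 0·(-2) + 1·(-2) - 2| / √(0² + 0² + 1²)
  = |0 + 0 - 2 - 2| / √(0 + 0 + 1)
  = |-4| / √1
  = 4 / 1
  ≈ 4

4


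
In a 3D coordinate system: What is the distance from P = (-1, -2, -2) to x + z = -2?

distance = |a·x₀ + b·y₀ + c·z₀ - d| / √(a² + b² + c²)
  = |1·(-1) + 0·(-2) + 1·(-2) - (-2)| / √(1² + 0² + 1²)
  = |-1 + 0 - 2 + 2| / √(1 + 0 + 1)
  = |-1| / √2
  = 1 / 1.414
  ≈ 0.7071

0.7071


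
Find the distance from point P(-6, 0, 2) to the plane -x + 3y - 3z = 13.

distance = |a·x₀ + b·y₀ + c·z₀ - d| / √(a² + b² + c²)
  = |(-1)·(-6) + 3·0 + (-3)·2 - 13| / √((-1)² + 3² + (-3)²)
  = |6 + 0 - 6 - 13| / √(1 + 9 + 9)
  = |-13| / √19
  = 13 / 4.359
  ≈ 2.982

2.982


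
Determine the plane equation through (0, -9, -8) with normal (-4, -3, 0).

The plane through P with normal n = (a, b, c) satisfies n·(r - P) = 0,
i.e. ax + by + cz = a·x₀ + b·y₀ + c·z₀.
d = (-4)·0 + (-3)·(-9) + 0·(-8)
  = 0 + 27 + 0
  = 27
Equation: -4x - 3y = 27

-4x - 3y = 27


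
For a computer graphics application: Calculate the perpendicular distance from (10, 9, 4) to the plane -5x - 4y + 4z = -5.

distance = |a·x₀ + b·y₀ + c·z₀ - d| / √(a² + b² + c²)
  = |(-5)·10 + (-4)·9 + 4·4 - (-5)| / √((-5)² + (-4)² + 4²)
  = |-50 - 36 + 16 + 5| / √(25 + 16 + 16)
  = |-65| / √57
  = 65 / 7.55
  ≈ 8.609

8.609


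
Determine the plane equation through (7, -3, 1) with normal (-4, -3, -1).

The plane through P with normal n = (a, b, c) satisfies n·(r - P) = 0,
i.e. ax + by + cz = a·x₀ + b·y₀ + c·z₀.
d = (-4)·7 + (-3)·(-3) + (-1)·1
  = -28 + 9 - 1
  = -20
Equation: -4x - 3y - z = -20

-4x - 3y - z = -20


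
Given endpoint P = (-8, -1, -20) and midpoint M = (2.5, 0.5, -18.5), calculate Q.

Q = 2M - P
  = (2·2.5 - (-8), 2·0.5 - (-1), 2·(-18.5) - (-20))
  = (5 + 8, 1 + 1, -37 + 20)
  = (13, 2, -17)

(13, 2, -17)


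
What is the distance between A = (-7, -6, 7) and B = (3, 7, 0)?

d = √[(x₂-x₁)² + (y₂-y₁)² + (z₂-z₁)²]
  = √[10² + 13² + (-7)²]
  = √[100 + 169 + 49]
  = √318
  ≈ 17.83

17.83
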